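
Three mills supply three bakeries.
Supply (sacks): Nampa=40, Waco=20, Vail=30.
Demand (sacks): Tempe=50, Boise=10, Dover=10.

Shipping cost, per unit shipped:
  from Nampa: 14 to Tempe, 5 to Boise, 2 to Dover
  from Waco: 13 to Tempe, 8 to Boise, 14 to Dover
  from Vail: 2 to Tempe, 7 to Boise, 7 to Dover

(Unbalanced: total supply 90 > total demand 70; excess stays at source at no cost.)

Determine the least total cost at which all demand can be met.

390

A cheapest plan:
  Nampa to Boise: 10 × 5 = 50
  Nampa to Dover: 10 × 2 = 20
  Waco to Tempe: 20 × 13 = 260
  Vail to Tempe: 30 × 2 = 60
Total = 50 + 20 + 260 + 60 = 390.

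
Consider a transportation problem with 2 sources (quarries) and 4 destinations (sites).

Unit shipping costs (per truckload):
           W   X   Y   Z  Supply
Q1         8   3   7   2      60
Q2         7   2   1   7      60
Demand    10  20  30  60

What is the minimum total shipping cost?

260

An optimal shipping plan:
  Q1 to Z: 60 × 2 = 120
  Q2 to W: 10 × 7 = 70
  Q2 to X: 20 × 2 = 40
  Q2 to Y: 30 × 1 = 30
Total = 120 + 70 + 40 + 30 = 260.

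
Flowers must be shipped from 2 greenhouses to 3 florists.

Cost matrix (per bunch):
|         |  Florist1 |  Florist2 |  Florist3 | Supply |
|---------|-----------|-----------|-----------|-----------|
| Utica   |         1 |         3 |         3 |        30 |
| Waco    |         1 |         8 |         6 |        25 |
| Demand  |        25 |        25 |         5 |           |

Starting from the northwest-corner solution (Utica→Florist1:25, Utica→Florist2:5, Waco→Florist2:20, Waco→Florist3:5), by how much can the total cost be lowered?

115

Current plan cost = 25·1 + 5·3 + 20·8 + 5·6 = 230.
Optimal plan:
  Utica->Florist2: 25 × 3 = 75
  Utica->Florist3: 5 × 3 = 15
  Waco->Florist1: 25 × 1 = 25
Optimal cost = 115.
Saving = 230 − 115 = 115.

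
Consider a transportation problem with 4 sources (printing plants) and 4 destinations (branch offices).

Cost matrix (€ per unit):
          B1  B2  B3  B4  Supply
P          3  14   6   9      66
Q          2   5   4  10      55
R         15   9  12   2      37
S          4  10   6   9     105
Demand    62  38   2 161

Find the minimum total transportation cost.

1559

A cheapest plan:
  P→B1: 47 × €3 = €141
  P→B4: 19 × €9 = €171
  Q→B1: 15 × €2 = €30
  Q→B2: 38 × €5 = €190
  Q→B3: 2 × €4 = €8
  R→B4: 37 × €2 = €74
  S→B4: 105 × €9 = €945
Total = 141 + 171 + 30 + 190 + 8 + 74 + 945 = €1559.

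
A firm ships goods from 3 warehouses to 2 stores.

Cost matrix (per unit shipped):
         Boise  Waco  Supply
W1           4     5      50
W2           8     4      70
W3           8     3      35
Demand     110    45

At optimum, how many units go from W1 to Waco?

0

Solving gives:
  W1→Boise: 50 × 4 = 200
  W2→Boise: 60 × 8 = 480
  W2→Waco: 10 × 4 = 40
  W3→Waco: 35 × 3 = 105
Total cost = 825.
The route W1→Waco is not used.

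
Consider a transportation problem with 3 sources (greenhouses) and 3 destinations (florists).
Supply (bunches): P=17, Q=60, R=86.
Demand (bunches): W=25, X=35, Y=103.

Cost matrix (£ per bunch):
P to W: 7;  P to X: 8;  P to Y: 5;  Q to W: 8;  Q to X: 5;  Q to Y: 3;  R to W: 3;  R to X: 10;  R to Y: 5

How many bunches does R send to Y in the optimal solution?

61

Solving gives:
  P to Y: 17 × £5 = £85
  Q to X: 35 × £5 = £175
  Q to Y: 25 × £3 = £75
  R to W: 25 × £3 = £75
  R to Y: 61 × £5 = £305
Total cost = £715.
So R→Y carries 61 bunches.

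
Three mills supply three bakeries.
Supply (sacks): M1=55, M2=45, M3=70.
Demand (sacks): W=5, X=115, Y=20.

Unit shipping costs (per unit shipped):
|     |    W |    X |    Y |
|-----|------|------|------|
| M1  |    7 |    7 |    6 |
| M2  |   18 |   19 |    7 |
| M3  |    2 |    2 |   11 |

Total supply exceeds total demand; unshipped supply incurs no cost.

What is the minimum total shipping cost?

A cheapest plan:
  M1–X: 50 × 7 = 350
  M1–Y: 5 × 6 = 30
  M2–Y: 15 × 7 = 105
  M3–W: 5 × 2 = 10
  M3–X: 65 × 2 = 130
Total = 350 + 30 + 105 + 10 + 130 = 625.

625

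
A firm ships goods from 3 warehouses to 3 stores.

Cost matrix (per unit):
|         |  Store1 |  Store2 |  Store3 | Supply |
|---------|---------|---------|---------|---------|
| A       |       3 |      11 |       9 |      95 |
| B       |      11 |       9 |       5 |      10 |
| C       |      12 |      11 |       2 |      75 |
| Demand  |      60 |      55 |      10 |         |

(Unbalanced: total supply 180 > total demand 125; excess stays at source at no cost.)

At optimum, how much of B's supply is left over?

0

Minimum-cost shipments:
  A to Store1: 60 × 3 = 180
  A to Store2: 35 × 11 = 385
  B to Store2: 10 × 9 = 90
  C to Store2: 10 × 11 = 110
  C to Store3: 10 × 2 = 20
Total cost = 785.
B ships 10 of its 10, leaving 0.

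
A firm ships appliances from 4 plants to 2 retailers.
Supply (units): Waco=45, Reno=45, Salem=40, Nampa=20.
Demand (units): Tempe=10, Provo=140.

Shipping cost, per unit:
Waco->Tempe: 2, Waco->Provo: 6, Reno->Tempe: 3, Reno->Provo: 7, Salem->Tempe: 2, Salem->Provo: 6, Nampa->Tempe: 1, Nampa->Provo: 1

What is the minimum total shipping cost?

805

A cheapest plan:
  Waco->Tempe: 10 × 2 = 20
  Waco->Provo: 35 × 6 = 210
  Reno->Provo: 45 × 7 = 315
  Salem->Provo: 40 × 6 = 240
  Nampa->Provo: 20 × 1 = 20
Total = 20 + 210 + 315 + 240 + 20 = 805.
(Supply check: Waco ships 45; Reno ships 45; Salem ships 40; Nampa ships 20.)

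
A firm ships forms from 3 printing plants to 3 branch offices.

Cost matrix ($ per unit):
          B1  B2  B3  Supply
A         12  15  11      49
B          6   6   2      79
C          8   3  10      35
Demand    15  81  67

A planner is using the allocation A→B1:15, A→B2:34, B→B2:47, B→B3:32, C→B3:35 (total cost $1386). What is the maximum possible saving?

Current plan cost = 15·12 + 34·15 + 47·6 + 32·2 + 35·10 = $1386.
Optimal plan:
  A->B1: 15 × $12 = $180
  A->B2: 34 × $15 = $510
  B->B2: 12 × $6 = $72
  B->B3: 67 × $2 = $134
  C->B2: 35 × $3 = $105
Optimal cost = $1001.
Saving = 1386 − 1001 = $385.

385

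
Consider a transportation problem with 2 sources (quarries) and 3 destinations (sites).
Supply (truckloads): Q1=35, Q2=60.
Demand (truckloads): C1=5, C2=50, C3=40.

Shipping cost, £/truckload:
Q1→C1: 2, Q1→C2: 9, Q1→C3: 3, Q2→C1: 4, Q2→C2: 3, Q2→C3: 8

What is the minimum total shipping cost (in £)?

A cheapest plan:
  Q1–C3: 35 × £3 = £105
  Q2–C1: 5 × £4 = £20
  Q2–C2: 50 × £3 = £150
  Q2–C3: 5 × £8 = £40
Total = 105 + 20 + 150 + 40 = £315.

315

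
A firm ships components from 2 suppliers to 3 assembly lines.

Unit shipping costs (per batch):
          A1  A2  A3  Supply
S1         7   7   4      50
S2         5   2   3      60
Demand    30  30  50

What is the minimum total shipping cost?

Optimal allocation:
  S1 to A3: 50 × 4 = 200
  S2 to A1: 30 × 5 = 150
  S2 to A2: 30 × 2 = 60
Total = 200 + 150 + 60 = 410.

410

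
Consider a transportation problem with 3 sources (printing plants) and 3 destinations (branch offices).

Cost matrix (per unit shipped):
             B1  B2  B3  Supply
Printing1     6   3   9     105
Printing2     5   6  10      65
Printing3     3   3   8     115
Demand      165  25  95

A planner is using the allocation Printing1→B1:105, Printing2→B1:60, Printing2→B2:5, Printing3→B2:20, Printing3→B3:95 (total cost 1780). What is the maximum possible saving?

Current plan cost = 105·6 + 60·5 + 5·6 + 20·3 + 95·8 = 1780.
Optimal plan:
  Printing1–B2: 25 boxes
  Printing1–B3: 80 boxes
  Printing2–B1: 65 boxes
  Printing3–B1: 100 boxes
  Printing3–B3: 15 boxes
Optimal cost = 1540.
Saving = 1780 − 1540 = 240.

240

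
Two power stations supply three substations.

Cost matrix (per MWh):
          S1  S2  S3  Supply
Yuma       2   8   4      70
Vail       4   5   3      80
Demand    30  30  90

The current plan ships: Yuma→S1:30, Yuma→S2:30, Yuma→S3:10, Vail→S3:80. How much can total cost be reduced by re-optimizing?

Current plan cost = 30·2 + 30·8 + 10·4 + 80·3 = 580.
Optimal plan:
  Yuma->S1: 30 × 2 = 60
  Yuma->S3: 40 × 4 = 160
  Vail->S2: 30 × 5 = 150
  Vail->S3: 50 × 3 = 150
Optimal cost = 520.
Saving = 580 − 520 = 60.

60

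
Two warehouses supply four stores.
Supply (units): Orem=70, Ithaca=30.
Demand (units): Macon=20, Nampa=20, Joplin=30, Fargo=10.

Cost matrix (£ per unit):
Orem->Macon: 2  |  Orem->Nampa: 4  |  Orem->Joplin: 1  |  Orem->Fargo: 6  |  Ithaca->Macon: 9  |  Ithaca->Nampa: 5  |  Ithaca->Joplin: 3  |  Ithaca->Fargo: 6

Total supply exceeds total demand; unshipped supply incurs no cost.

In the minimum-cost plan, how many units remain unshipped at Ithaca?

An optimal plan:
  Orem→Macon: 20 × £2 = £40
  Orem→Nampa: 20 × £4 = £80
  Orem→Joplin: 30 × £1 = £30
  Ithaca→Fargo: 10 × £6 = £60
Total cost = £210.
Ithaca ships 10 of its 30, leaving 20.

20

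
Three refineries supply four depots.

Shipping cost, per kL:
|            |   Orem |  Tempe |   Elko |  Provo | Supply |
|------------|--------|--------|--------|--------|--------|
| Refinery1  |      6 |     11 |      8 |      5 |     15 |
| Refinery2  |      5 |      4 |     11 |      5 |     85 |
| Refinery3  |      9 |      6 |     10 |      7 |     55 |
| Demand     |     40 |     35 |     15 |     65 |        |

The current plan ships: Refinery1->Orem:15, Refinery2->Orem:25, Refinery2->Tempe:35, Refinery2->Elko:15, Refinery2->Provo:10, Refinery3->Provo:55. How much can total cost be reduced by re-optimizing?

60

Current plan cost = 15·6 + 25·5 + 35·4 + 15·11 + 10·5 + 55·7 = 955.
Optimal plan:
  Refinery1→Provo: 15 × 5 = 75
  Refinery2→Orem: 40 × 5 = 200
  Refinery2→Tempe: 35 × 4 = 140
  Refinery2→Provo: 10 × 5 = 50
  Refinery3→Elko: 15 × 10 = 150
  Refinery3→Provo: 40 × 7 = 280
Optimal cost = 895.
Saving = 955 − 895 = 60.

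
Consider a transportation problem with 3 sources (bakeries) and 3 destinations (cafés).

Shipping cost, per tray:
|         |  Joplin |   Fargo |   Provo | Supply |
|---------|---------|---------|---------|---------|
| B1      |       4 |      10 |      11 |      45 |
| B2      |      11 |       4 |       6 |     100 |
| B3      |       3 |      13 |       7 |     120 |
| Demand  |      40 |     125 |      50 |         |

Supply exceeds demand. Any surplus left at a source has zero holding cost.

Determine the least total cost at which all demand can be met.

1120

Optimal allocation:
  B1->Fargo: 25 trays
  B2->Fargo: 100 trays
  B3->Joplin: 40 trays
  B3->Provo: 50 trays
Total cost = 1120.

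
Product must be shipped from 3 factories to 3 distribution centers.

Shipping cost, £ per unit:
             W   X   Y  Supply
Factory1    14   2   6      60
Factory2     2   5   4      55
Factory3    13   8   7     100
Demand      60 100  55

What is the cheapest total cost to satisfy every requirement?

An optimal shipping plan:
  Factory1->X: 60 pallets
  Factory2->W: 55 pallets
  Factory3->W: 5 pallets
  Factory3->X: 40 pallets
  Factory3->Y: 55 pallets
Total cost = £1000.
(Supply check: Factory1 ships 60; Factory2 ships 55; Factory3 ships 100.)

1000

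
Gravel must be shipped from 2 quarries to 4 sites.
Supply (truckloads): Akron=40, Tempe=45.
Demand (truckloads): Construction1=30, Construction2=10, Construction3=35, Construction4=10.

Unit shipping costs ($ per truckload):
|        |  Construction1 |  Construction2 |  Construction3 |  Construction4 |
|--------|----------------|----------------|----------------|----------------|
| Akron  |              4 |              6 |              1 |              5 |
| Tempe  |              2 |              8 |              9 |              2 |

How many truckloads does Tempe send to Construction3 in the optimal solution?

0

Optimal shipments:
  Akron->Construction2: 5 × $6 = $30
  Akron->Construction3: 35 × $1 = $35
  Tempe->Construction1: 30 × $2 = $60
  Tempe->Construction2: 5 × $8 = $40
  Tempe->Construction4: 10 × $2 = $20
Total cost = $185.
The route Tempe→Construction3 is not used.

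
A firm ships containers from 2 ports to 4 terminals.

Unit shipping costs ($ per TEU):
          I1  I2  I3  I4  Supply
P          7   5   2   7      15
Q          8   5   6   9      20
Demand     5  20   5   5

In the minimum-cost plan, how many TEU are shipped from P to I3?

The minimum-cost plan:
  P->I1: 5 × $7 = $35
  P->I3: 5 × $2 = $10
  P->I4: 5 × $7 = $35
  Q->I2: 20 × $5 = $100
Total cost = $180.
So P→I3 carries 5 TEU.

5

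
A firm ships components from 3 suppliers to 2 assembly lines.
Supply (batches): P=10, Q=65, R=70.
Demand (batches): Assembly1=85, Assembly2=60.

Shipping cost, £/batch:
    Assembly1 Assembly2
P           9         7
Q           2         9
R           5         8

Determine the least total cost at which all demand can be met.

A cheapest plan:
  P–Assembly2: 10 batches
  Q–Assembly1: 65 batches
  R–Assembly1: 20 batches
  R–Assembly2: 50 batches
Total cost = £700.
(Supply check: P ships 10; Q ships 65; R ships 70.)

700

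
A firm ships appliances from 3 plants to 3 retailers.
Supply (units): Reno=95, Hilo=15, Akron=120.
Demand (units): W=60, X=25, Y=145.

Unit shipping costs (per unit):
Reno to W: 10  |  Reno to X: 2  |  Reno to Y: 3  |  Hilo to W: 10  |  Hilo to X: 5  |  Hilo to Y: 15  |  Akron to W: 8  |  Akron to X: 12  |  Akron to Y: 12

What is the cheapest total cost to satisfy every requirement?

Optimal allocation:
  Reno–X: 10 units
  Reno–Y: 85 units
  Hilo–X: 15 units
  Akron–W: 60 units
  Akron–Y: 60 units
Total cost = 1550.
(Supply check: Reno ships 95; Hilo ships 15; Akron ships 120.)

1550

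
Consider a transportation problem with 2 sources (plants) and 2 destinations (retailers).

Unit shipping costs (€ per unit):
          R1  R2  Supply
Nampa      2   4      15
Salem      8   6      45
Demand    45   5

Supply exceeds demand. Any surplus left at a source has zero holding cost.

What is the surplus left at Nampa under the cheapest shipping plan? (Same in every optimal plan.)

An optimal plan:
  Nampa->R1: 15 × €2 = €30
  Salem->R1: 30 × €8 = €240
  Salem->R2: 5 × €6 = €30
Total cost = €300.
Nampa ships 15 of its 15, leaving 0.

0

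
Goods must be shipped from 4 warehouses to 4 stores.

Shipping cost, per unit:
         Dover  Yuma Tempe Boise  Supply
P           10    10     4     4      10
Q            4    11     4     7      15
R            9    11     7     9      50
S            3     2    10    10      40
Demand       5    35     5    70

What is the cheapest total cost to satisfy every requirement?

Optimal allocation:
  P->Boise: 10 × 4 = 40
  Q->Tempe: 5 × 4 = 20
  Q->Boise: 10 × 7 = 70
  R->Boise: 50 × 9 = 450
  S->Dover: 5 × 3 = 15
  S->Yuma: 35 × 2 = 70
Total = 40 + 20 + 70 + 450 + 15 + 70 = 665.

665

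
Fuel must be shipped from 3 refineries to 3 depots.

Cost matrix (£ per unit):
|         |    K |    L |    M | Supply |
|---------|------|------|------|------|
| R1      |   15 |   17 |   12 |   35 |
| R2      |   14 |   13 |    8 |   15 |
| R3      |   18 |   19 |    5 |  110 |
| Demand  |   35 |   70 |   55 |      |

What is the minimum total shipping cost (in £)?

2040

A cheapest plan:
  R1 to K: 35 × £15 = £525
  R2 to L: 15 × £13 = £195
  R3 to L: 55 × £19 = £1045
  R3 to M: 55 × £5 = £275
Total = 525 + 195 + 1045 + 275 = £2040.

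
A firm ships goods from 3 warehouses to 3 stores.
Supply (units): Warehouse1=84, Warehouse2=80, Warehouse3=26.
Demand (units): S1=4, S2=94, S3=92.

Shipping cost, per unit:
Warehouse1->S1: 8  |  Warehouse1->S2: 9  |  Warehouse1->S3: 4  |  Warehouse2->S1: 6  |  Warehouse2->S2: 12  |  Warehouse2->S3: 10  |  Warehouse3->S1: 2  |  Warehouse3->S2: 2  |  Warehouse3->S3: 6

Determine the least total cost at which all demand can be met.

One minimum-cost allocation:
  Warehouse1–S3: 84 units
  Warehouse2–S1: 4 units
  Warehouse2–S2: 68 units
  Warehouse2–S3: 8 units
  Warehouse3–S2: 26 units
Total cost = 1308.

1308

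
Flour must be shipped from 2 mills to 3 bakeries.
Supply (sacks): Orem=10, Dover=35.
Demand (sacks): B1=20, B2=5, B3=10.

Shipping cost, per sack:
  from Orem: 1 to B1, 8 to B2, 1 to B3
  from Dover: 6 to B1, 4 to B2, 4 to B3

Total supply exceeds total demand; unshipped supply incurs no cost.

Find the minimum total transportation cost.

An optimal shipping plan:
  Orem–B1: 10 sacks
  Dover–B1: 10 sacks
  Dover–B2: 5 sacks
  Dover–B3: 10 sacks
Total cost = 130.

130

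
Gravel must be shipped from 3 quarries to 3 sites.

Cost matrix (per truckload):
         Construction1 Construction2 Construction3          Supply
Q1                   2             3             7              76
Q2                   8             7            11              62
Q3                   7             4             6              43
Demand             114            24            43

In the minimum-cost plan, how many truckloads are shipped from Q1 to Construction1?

76

The minimum-cost plan:
  Q1–Construction1: 76 × 2 = 152
  Q2–Construction1: 38 × 8 = 304
  Q2–Construction2: 24 × 7 = 168
  Q3–Construction3: 43 × 6 = 258
Total cost = 882.
So Q1→Construction1 carries 76 truckloads.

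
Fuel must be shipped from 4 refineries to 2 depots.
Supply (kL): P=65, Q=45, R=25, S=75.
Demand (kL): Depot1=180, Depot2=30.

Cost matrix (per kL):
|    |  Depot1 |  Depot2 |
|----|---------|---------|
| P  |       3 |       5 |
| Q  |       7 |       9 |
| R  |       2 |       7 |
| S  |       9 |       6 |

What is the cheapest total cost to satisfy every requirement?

An optimal shipping plan:
  P–Depot1: 65 × 3 = 195
  Q–Depot1: 45 × 7 = 315
  R–Depot1: 25 × 2 = 50
  S–Depot1: 45 × 9 = 405
  S–Depot2: 30 × 6 = 180
Total = 195 + 315 + 50 + 405 + 180 = 1145.
(Supply check: P ships 65; Q ships 45; R ships 25; S ships 75.)

1145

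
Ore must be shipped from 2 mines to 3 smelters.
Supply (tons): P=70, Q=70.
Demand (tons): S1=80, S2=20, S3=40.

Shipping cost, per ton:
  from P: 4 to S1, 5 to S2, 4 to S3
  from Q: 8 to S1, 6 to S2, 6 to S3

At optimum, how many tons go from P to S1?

Solving gives:
  P→S1: 70 × 4 = 280
  Q→S1: 10 × 8 = 80
  Q→S2: 20 × 6 = 120
  Q→S3: 40 × 6 = 240
Total cost = 720.
So P→S1 carries 70 tons.

70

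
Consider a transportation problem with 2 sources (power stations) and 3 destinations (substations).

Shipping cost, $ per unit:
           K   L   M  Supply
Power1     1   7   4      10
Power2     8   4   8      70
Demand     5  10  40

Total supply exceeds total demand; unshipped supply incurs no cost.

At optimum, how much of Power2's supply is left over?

25

An optimal plan:
  Power1 to K: 5 × $1 = $5
  Power1 to M: 5 × $4 = $20
  Power2 to L: 10 × $4 = $40
  Power2 to M: 35 × $8 = $280
Total cost = $345.
Power2 ships 45 of its 70, leaving 25.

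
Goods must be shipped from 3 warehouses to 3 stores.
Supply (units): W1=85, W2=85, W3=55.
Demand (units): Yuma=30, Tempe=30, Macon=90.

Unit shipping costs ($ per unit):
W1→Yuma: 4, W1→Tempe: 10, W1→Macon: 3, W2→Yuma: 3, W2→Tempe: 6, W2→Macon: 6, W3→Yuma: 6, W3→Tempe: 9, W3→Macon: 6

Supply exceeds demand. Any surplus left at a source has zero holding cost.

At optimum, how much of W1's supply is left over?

An optimal plan:
  W1→Macon: 85 × $3 = $255
  W2→Yuma: 30 × $3 = $90
  W2→Tempe: 30 × $6 = $180
  W2→Macon: 5 × $6 = $30
Total cost = $555.
W1 ships 85 of its 85, leaving 0.

0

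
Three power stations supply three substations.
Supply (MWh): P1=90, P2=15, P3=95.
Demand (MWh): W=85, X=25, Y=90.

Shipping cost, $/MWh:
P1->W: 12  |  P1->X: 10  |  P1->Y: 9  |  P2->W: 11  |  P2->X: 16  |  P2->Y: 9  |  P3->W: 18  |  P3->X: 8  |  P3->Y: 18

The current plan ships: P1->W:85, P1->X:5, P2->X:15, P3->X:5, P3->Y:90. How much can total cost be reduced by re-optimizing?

535

Current plan cost = 85·12 + 5·10 + 15·16 + 5·8 + 90·18 = $2970.
Optimal plan:
  P1 to Y: 90 MWh
  P2 to W: 15 MWh
  P3 to W: 70 MWh
  P3 to X: 25 MWh
Optimal cost = $2435.
Saving = 2970 − 2435 = $535.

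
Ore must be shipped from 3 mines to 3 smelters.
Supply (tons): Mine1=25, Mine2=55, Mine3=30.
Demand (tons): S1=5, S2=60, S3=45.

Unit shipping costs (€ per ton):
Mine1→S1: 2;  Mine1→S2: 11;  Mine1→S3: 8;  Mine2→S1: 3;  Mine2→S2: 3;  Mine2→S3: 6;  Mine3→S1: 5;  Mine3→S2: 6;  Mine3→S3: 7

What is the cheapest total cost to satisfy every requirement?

540

One minimum-cost allocation:
  Mine1→S1: 5 tons
  Mine1→S3: 20 tons
  Mine2→S2: 55 tons
  Mine3→S2: 5 tons
  Mine3→S3: 25 tons
Total cost = €540.
(Supply check: Mine1 ships 25; Mine2 ships 55; Mine3 ships 30.)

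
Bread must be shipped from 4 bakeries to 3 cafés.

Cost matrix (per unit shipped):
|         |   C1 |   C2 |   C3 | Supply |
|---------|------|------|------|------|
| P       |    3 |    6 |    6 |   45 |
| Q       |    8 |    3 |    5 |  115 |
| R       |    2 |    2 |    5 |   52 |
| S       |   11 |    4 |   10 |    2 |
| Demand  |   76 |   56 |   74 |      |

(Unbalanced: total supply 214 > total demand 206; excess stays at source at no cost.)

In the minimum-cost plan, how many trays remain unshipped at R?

0

Minimum-cost shipments:
  P→C1: 45 trays
  Q→C2: 35 trays
  Q→C3: 74 trays
  R→C1: 31 trays
  R→C2: 21 trays
Total cost = 714.
R ships 52 of its 52, leaving 0.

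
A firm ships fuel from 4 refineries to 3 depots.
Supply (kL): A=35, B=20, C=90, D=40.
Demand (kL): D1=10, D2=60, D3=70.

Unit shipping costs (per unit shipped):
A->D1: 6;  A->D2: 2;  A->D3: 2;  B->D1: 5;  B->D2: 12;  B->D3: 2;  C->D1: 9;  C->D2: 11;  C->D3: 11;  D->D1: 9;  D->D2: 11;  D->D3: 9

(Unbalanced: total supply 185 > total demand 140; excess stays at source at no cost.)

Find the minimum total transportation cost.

A cheapest plan:
  A→D2: 35 × 2 = 70
  B→D3: 20 × 2 = 40
  C→D1: 10 × 9 = 90
  C→D2: 25 × 11 = 275
  C→D3: 10 × 11 = 110
  D→D3: 40 × 9 = 360
Total = 70 + 40 + 90 + 275 + 110 + 360 = 945.

945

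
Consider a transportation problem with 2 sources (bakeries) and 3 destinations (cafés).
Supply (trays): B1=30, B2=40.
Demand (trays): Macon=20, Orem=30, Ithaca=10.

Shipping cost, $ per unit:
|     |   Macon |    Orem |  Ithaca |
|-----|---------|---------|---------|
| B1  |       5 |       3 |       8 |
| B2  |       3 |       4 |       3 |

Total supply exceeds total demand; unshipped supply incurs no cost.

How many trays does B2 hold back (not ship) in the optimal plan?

Minimum-cost shipments:
  B1->Orem: 30 trays
  B2->Macon: 20 trays
  B2->Ithaca: 10 trays
Total cost = $180.
B2 ships 30 of its 40, leaving 10.

10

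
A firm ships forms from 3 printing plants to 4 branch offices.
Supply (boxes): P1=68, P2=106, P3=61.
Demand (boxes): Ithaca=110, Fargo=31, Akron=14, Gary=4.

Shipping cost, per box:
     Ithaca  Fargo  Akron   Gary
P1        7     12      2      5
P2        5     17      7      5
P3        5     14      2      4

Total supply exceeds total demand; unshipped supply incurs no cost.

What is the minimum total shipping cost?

An optimal shipping plan:
  P1–Fargo: 31 × 12 = 372
  P1–Akron: 14 × 2 = 28
  P2–Ithaca: 106 × 5 = 530
  P3–Ithaca: 4 × 5 = 20
  P3–Gary: 4 × 4 = 16
Total = 372 + 28 + 530 + 20 + 16 = 966.

966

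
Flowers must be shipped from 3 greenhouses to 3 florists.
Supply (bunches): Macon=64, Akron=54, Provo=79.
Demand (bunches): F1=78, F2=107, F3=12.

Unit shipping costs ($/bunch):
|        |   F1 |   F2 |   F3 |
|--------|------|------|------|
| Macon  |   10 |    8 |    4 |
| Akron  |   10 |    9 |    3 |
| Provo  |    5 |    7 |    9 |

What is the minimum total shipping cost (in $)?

1323

An optimal shipping plan:
  Macon to F2: 64 × $8 = $512
  Akron to F2: 42 × $9 = $378
  Akron to F3: 12 × $3 = $36
  Provo to F1: 78 × $5 = $390
  Provo to F2: 1 × $7 = $7
Total = 512 + 378 + 36 + 390 + 7 = $1323.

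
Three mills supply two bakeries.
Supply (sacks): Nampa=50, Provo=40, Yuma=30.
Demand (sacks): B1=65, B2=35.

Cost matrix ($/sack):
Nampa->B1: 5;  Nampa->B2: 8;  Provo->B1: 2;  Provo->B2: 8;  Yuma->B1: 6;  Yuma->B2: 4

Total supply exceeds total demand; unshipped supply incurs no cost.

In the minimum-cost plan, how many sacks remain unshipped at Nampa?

Minimum-cost shipments:
  Nampa->B1: 25 × $5 = $125
  Nampa->B2: 5 × $8 = $40
  Provo->B1: 40 × $2 = $80
  Yuma->B2: 30 × $4 = $120
Total cost = $365.
Nampa ships 30 of its 50, leaving 20.

20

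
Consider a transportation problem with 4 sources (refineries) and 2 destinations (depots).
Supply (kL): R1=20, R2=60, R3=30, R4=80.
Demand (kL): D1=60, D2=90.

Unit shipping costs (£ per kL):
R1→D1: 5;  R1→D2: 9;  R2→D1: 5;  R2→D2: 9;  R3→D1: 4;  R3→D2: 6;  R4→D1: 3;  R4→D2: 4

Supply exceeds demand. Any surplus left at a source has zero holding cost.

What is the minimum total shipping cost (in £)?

One minimum-cost allocation:
  R2->D1: 40 × £5 = £200
  R3->D1: 20 × £4 = £80
  R3->D2: 10 × £6 = £60
  R4->D2: 80 × £4 = £320
Total = 200 + 80 + 60 + 320 = £660.
(Supply check: R1 ships 0; R2 ships 40; R3 ships 30; R4 ships 80.)

660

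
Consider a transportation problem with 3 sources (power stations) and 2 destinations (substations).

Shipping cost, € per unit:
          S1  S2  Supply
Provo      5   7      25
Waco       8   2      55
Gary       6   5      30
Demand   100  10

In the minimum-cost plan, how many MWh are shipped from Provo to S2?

Optimal shipments:
  Provo–S1: 25 × €5 = €125
  Waco–S1: 45 × €8 = €360
  Waco–S2: 10 × €2 = €20
  Gary–S1: 30 × €6 = €180
Total cost = €685.
The route Provo→S2 is not used.

0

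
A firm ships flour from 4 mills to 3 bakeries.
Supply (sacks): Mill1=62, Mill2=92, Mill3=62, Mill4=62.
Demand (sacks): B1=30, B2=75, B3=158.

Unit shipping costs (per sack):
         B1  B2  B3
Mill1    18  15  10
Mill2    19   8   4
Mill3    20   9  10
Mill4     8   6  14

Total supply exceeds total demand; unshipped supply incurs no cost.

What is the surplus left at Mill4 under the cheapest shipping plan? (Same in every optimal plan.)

An optimal plan:
  Mill1 to B3: 47 × 10 = 470
  Mill2 to B3: 92 × 4 = 368
  Mill3 to B2: 43 × 9 = 387
  Mill3 to B3: 19 × 10 = 190
  Mill4 to B1: 30 × 8 = 240
  Mill4 to B2: 32 × 6 = 192
Total cost = 1847.
Mill4 ships 62 of its 62, leaving 0.

0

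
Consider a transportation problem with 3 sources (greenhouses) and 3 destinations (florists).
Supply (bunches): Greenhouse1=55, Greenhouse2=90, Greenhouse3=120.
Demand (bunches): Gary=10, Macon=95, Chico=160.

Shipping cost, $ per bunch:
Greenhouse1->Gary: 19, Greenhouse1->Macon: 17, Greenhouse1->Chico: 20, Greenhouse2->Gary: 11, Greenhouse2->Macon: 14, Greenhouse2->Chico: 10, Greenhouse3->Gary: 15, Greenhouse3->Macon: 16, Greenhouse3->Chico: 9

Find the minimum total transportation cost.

An optimal shipping plan:
  Greenhouse1 to Macon: 55 × $17 = $935
  Greenhouse2 to Gary: 10 × $11 = $110
  Greenhouse2 to Macon: 40 × $14 = $560
  Greenhouse2 to Chico: 40 × $10 = $400
  Greenhouse3 to Chico: 120 × $9 = $1080
Total = 935 + 110 + 560 + 400 + 1080 = $3085.
(Supply check: Greenhouse1 ships 55; Greenhouse2 ships 90; Greenhouse3 ships 120.)

3085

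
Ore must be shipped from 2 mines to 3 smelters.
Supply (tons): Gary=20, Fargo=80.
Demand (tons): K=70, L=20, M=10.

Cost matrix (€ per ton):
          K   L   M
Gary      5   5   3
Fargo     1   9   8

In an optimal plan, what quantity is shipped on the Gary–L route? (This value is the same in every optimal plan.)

10

Solving gives:
  Gary to L: 10 × €5 = €50
  Gary to M: 10 × €3 = €30
  Fargo to K: 70 × €1 = €70
  Fargo to L: 10 × €9 = €90
Total cost = €240.
So Gary→L carries 10 tons.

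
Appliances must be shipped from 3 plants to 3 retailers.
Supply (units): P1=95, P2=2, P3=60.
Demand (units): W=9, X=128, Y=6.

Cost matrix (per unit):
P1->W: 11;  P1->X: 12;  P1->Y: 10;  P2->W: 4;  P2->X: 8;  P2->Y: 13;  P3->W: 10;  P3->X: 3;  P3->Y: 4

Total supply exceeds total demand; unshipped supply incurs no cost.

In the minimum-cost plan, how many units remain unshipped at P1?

Minimum-cost shipments:
  P1->W: 7 × 11 = 77
  P1->X: 68 × 12 = 816
  P1->Y: 6 × 10 = 60
  P2->W: 2 × 4 = 8
  P3->X: 60 × 3 = 180
Total cost = 1141.
P1 ships 81 of its 95, leaving 14.

14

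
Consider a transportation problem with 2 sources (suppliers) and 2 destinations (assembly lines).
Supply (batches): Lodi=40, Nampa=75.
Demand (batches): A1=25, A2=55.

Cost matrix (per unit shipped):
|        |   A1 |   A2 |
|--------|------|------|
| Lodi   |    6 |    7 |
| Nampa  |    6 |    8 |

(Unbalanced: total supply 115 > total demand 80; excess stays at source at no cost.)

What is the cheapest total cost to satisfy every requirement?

550

A cheapest plan:
  Lodi->A2: 40 batches
  Nampa->A1: 25 batches
  Nampa->A2: 15 batches
Total cost = 550.
(Supply check: Lodi ships 40; Nampa ships 40.)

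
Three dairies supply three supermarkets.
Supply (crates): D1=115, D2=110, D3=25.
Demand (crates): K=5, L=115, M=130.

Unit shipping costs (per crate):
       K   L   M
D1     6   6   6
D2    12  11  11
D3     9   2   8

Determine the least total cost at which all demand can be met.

One minimum-cost allocation:
  D1→K: 5 × 6 = 30
  D1→M: 110 × 6 = 660
  D2→L: 90 × 11 = 990
  D2→M: 20 × 11 = 220
  D3→L: 25 × 2 = 50
Total = 30 + 660 + 990 + 220 + 50 = 1950.

1950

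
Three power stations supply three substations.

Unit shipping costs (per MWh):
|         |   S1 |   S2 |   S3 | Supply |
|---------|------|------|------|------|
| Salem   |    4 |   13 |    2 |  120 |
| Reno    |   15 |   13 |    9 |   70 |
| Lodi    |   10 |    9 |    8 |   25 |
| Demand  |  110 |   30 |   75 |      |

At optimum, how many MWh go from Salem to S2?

0

The minimum-cost plan:
  Salem to S1: 110 MWh
  Salem to S3: 10 MWh
  Reno to S2: 5 MWh
  Reno to S3: 65 MWh
  Lodi to S2: 25 MWh
Total cost = 1335.
The route Salem→S2 is not used.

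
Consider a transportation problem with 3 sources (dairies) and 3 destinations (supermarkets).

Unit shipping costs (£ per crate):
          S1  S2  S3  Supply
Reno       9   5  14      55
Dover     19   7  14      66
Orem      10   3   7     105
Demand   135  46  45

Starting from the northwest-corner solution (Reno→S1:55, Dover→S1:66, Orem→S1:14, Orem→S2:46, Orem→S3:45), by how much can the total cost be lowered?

Current plan cost = 55·9 + 66·19 + 14·10 + 46·3 + 45·7 = £2342.
Optimal plan:
  Reno to S1: 55 × £9 = £495
  Dover to S2: 46 × £7 = £322
  Dover to S3: 20 × £14 = £280
  Orem to S1: 80 × £10 = £800
  Orem to S3: 25 × £7 = £175
Optimal cost = £2072.
Saving = 2342 − 2072 = £270.

270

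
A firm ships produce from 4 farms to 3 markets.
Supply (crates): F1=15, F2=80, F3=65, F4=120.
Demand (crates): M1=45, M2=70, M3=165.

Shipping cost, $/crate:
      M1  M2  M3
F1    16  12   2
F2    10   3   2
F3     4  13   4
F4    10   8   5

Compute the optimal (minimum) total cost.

1120

Optimal allocation:
  F1 to M3: 15 × $2 = $30
  F2 to M2: 70 × $3 = $210
  F2 to M3: 10 × $2 = $20
  F3 to M1: 45 × $4 = $180
  F3 to M3: 20 × $4 = $80
  F4 to M3: 120 × $5 = $600
Total = 30 + 210 + 20 + 180 + 80 + 600 = $1120.
(Supply check: F1 ships 15; F2 ships 80; F3 ships 65; F4 ships 120.)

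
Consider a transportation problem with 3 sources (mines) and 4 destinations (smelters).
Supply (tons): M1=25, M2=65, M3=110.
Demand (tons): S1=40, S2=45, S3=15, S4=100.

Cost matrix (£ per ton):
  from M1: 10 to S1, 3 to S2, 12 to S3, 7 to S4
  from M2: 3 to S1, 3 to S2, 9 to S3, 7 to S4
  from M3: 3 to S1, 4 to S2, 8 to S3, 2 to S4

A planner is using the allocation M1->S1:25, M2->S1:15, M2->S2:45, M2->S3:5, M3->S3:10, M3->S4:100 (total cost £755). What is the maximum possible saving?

175

Current plan cost = 25·10 + 15·3 + 45·3 + 5·9 + 10·8 + 100·2 = £755.
Optimal plan:
  M1->S2: 25 × £3 = £75
  M2->S1: 40 × £3 = £120
  M2->S2: 20 × £3 = £60
  M2->S3: 5 × £9 = £45
  M3->S3: 10 × £8 = £80
  M3->S4: 100 × £2 = £200
Optimal cost = £580.
Saving = 755 − 580 = £175.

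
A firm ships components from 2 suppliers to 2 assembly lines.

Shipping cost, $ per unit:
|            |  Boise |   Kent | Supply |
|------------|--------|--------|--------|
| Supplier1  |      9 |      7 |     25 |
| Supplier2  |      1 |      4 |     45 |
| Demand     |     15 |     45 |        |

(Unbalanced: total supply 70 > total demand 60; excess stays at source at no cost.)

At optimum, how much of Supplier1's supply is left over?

10

An optimal plan:
  Supplier1->Kent: 15 × $7 = $105
  Supplier2->Boise: 15 × $1 = $15
  Supplier2->Kent: 30 × $4 = $120
Total cost = $240.
Supplier1 ships 15 of its 25, leaving 10.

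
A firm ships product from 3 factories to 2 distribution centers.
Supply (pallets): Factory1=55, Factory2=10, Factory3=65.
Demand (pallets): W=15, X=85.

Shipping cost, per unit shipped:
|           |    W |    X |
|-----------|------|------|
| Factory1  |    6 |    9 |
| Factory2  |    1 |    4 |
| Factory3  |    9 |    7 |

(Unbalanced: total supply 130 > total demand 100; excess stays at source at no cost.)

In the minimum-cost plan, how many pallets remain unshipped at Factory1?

Minimum-cost shipments:
  Factory1 to W: 5 × 6 = 30
  Factory1 to X: 20 × 9 = 180
  Factory2 to W: 10 × 1 = 10
  Factory3 to X: 65 × 7 = 455
Total cost = 675.
Factory1 ships 25 of its 55, leaving 30.

30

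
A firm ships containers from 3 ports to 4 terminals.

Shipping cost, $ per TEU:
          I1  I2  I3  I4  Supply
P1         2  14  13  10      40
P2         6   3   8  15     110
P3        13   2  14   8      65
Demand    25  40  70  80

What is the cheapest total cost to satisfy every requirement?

An optimal shipping plan:
  P1->I1: 25 × $2 = $50
  P1->I4: 15 × $10 = $150
  P2->I2: 40 × $3 = $120
  P2->I3: 70 × $8 = $560
  P3->I4: 65 × $8 = $520
Total = 50 + 150 + 120 + 560 + 520 = $1400.

1400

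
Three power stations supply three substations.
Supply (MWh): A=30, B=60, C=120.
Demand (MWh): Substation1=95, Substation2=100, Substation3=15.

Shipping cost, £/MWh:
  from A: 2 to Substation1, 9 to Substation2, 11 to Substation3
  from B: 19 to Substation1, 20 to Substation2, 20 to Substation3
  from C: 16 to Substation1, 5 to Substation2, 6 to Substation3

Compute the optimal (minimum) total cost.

1870

One minimum-cost allocation:
  A->Substation1: 30 MWh
  B->Substation1: 60 MWh
  C->Substation1: 5 MWh
  C->Substation2: 100 MWh
  C->Substation3: 15 MWh
Total cost = £1870.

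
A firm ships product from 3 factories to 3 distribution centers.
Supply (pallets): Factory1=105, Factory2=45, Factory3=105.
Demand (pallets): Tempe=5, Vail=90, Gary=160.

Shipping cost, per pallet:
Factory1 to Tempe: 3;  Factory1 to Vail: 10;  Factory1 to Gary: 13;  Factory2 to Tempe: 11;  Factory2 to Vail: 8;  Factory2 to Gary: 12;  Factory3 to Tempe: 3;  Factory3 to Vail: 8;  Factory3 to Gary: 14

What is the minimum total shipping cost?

2780

Optimal allocation:
  Factory1–Gary: 105 pallets
  Factory2–Gary: 45 pallets
  Factory3–Tempe: 5 pallets
  Factory3–Vail: 90 pallets
  Factory3–Gary: 10 pallets
Total cost = 2780.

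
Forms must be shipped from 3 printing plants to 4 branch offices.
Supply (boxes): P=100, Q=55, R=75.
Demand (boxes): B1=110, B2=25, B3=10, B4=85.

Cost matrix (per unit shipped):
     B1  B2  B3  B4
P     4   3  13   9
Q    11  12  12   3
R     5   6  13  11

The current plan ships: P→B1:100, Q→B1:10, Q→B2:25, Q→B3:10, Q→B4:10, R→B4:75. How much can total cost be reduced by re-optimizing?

Current plan cost = 100·4 + 10·11 + 25·12 + 10·12 + 10·3 + 75·11 = 1785.
Optimal plan:
  P to B1: 45 × 4 = 180
  P to B2: 25 × 3 = 75
  P to B4: 30 × 9 = 270
  Q to B4: 55 × 3 = 165
  R to B1: 65 × 5 = 325
  R to B3: 10 × 13 = 130
Optimal cost = 1145.
Saving = 1785 − 1145 = 640.

640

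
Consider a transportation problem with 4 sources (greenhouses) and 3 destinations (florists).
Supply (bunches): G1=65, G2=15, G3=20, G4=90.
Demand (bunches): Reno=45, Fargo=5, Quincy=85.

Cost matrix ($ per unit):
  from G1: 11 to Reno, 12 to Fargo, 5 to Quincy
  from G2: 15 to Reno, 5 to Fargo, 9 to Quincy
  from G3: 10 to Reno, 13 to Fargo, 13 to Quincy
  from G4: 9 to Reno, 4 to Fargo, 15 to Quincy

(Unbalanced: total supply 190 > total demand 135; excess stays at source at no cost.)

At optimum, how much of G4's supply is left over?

40

An optimal plan:
  G1→Quincy: 65 bunches
  G2→Quincy: 15 bunches
  G3→Quincy: 5 bunches
  G4→Reno: 45 bunches
  G4→Fargo: 5 bunches
Total cost = $950.
G4 ships 50 of its 90, leaving 40.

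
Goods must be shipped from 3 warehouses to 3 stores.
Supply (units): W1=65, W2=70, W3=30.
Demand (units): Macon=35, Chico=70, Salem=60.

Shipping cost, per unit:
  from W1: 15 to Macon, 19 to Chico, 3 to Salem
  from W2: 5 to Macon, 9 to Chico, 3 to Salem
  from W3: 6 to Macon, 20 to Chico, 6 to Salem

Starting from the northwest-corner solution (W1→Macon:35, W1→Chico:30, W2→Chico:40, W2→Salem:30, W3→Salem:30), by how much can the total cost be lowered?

660

Current plan cost = 35·15 + 30·19 + 40·9 + 30·3 + 30·6 = 1725.
Optimal plan:
  W1 to Chico: 5 units
  W1 to Salem: 60 units
  W2 to Macon: 5 units
  W2 to Chico: 65 units
  W3 to Macon: 30 units
Optimal cost = 1065.
Saving = 1725 − 1065 = 660.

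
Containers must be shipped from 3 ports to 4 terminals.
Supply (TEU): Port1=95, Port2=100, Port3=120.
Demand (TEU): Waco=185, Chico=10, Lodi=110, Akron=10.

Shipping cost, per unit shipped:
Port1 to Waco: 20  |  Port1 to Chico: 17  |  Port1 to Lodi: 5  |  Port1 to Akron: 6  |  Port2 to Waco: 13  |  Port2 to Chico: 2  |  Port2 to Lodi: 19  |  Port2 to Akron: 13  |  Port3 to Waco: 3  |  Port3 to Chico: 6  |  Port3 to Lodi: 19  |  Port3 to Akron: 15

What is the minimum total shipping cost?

A cheapest plan:
  Port1 to Lodi: 95 TEU
  Port2 to Waco: 65 TEU
  Port2 to Chico: 10 TEU
  Port2 to Lodi: 15 TEU
  Port2 to Akron: 10 TEU
  Port3 to Waco: 120 TEU
Total cost = 2115.

2115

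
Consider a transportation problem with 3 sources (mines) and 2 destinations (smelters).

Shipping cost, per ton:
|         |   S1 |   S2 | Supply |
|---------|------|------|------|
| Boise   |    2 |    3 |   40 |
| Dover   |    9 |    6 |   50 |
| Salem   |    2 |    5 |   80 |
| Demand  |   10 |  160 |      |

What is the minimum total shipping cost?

790

Optimal allocation:
  Boise→S2: 40 tons
  Dover→S2: 50 tons
  Salem→S1: 10 tons
  Salem→S2: 70 tons
Total cost = 790.
(Supply check: Boise ships 40; Dover ships 50; Salem ships 80.)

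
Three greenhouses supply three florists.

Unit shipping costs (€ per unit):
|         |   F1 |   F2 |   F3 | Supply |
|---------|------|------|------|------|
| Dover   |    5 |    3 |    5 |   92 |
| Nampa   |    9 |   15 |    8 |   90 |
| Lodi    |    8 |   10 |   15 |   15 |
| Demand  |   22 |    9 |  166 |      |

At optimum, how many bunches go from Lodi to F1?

15

Solving gives:
  Dover->F1: 7 bunches
  Dover->F2: 9 bunches
  Dover->F3: 76 bunches
  Nampa->F3: 90 bunches
  Lodi->F1: 15 bunches
Total cost = €1282.
So Lodi→F1 carries 15 bunches.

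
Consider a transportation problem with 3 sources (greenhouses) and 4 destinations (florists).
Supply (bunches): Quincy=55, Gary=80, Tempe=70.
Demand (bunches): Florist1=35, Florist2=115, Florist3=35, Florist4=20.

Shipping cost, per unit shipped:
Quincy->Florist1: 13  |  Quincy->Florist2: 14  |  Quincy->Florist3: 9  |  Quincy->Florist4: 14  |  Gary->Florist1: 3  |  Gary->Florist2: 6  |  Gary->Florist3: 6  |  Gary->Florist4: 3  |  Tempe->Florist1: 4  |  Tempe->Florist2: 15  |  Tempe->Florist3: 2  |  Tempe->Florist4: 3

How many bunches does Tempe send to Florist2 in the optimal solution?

0

Solving gives:
  Quincy->Florist2: 55 × 14 = 770
  Gary->Florist1: 20 × 3 = 60
  Gary->Florist2: 60 × 6 = 360
  Tempe->Florist1: 15 × 4 = 60
  Tempe->Florist3: 35 × 2 = 70
  Tempe->Florist4: 20 × 3 = 60
Total cost = 1380.
The route Tempe→Florist2 is not used.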